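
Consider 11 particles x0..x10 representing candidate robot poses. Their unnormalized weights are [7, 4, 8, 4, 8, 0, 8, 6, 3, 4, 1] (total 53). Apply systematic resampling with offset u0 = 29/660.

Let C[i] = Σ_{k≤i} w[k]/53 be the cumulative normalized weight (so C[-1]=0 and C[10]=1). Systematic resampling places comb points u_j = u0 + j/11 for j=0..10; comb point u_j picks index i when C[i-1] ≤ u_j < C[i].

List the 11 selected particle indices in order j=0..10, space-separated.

0 1 2 2 3 4 6 6 7 8 9

C = [7/53, 11/53, 19/53, 23/53, 31/53, 31/53, 39/53, 45/53, 48/53, 52/53, 1]
j=0: u_0=29/660 ∈ [0, 7/53) → index 0
j=1: u_1=89/660 ∈ [7/53, 11/53) → index 1
j=2: u_2=149/660 ∈ [11/53, 19/53) → index 2
j=3: u_3=19/60 ∈ [11/53, 19/53) → index 2
j=4: u_4=269/660 ∈ [19/53, 23/53) → index 3
j=5: u_5=329/660 ∈ [23/53, 31/53) → index 4
j=6: u_6=389/660 ∈ [31/53, 39/53) → index 6
j=7: u_7=449/660 ∈ [31/53, 39/53) → index 6
j=8: u_8=509/660 ∈ [39/53, 45/53) → index 7
j=9: u_9=569/660 ∈ [45/53, 48/53) → index 8
j=10: u_10=629/660 ∈ [48/53, 52/53) → index 9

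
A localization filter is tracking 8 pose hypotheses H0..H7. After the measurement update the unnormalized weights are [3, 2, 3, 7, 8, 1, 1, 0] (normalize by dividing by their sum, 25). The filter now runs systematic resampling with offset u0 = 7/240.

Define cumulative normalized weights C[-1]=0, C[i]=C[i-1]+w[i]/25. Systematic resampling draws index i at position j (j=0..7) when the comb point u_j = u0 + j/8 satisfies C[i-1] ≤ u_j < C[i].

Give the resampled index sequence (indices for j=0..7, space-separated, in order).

C = [3/25, 1/5, 8/25, 3/5, 23/25, 24/25, 1, 1]
j=0: u_0=7/240 ∈ [0, 3/25) → index 0
j=1: u_1=37/240 ∈ [3/25, 1/5) → index 1
j=2: u_2=67/240 ∈ [1/5, 8/25) → index 2
j=3: u_3=97/240 ∈ [8/25, 3/5) → index 3
j=4: u_4=127/240 ∈ [8/25, 3/5) → index 3
j=5: u_5=157/240 ∈ [3/5, 23/25) → index 4
j=6: u_6=187/240 ∈ [3/5, 23/25) → index 4
j=7: u_7=217/240 ∈ [3/5, 23/25) → index 4

0 1 2 3 3 4 4 4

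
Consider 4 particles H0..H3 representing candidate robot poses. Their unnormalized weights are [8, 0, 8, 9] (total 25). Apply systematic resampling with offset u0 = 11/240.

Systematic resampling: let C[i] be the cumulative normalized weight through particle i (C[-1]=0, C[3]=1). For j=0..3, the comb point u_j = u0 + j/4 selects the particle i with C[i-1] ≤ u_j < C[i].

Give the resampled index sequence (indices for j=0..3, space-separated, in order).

0 0 2 3

C = [8/25, 8/25, 16/25, 1]
j=0: u_0=11/240 ∈ [0, 8/25) → index 0
j=1: u_1=71/240 ∈ [0, 8/25) → index 0
j=2: u_2=131/240 ∈ [8/25, 16/25) → index 2
j=3: u_3=191/240 ∈ [16/25, 1) → index 3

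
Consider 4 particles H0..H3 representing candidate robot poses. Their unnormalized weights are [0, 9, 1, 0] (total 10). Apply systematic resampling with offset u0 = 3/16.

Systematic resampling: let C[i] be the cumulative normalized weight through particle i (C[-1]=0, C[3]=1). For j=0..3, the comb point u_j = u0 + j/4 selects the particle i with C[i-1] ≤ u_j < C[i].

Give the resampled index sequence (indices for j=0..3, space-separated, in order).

C = [0, 9/10, 1, 1]
j=0: u_0=3/16 ∈ [0, 9/10) → index 1
j=1: u_1=7/16 ∈ [0, 9/10) → index 1
j=2: u_2=11/16 ∈ [0, 9/10) → index 1
j=3: u_3=15/16 ∈ [9/10, 1) → index 2

1 1 1 2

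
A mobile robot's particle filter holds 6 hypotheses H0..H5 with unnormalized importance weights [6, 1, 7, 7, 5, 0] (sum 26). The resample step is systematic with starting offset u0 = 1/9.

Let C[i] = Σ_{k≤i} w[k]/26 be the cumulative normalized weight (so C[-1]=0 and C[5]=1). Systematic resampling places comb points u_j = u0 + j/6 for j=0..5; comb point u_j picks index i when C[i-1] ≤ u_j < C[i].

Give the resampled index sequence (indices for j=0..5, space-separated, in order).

C = [3/13, 7/26, 7/13, 21/26, 1, 1]
j=0: u_0=1/9 ∈ [0, 3/13) → index 0
j=1: u_1=5/18 ∈ [7/26, 7/13) → index 2
j=2: u_2=4/9 ∈ [7/26, 7/13) → index 2
j=3: u_3=11/18 ∈ [7/13, 21/26) → index 3
j=4: u_4=7/9 ∈ [7/13, 21/26) → index 3
j=5: u_5=17/18 ∈ [21/26, 1) → index 4

0 2 2 3 3 4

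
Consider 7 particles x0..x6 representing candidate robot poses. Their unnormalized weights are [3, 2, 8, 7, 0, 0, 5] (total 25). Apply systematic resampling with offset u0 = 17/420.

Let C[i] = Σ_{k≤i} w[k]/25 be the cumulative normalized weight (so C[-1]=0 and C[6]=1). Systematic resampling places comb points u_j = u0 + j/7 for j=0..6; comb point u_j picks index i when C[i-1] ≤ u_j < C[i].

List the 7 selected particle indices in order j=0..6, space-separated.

0 1 2 2 3 3 6

C = [3/25, 1/5, 13/25, 4/5, 4/5, 4/5, 1]
j=0: u_0=17/420 ∈ [0, 3/25) → index 0
j=1: u_1=11/60 ∈ [3/25, 1/5) → index 1
j=2: u_2=137/420 ∈ [1/5, 13/25) → index 2
j=3: u_3=197/420 ∈ [1/5, 13/25) → index 2
j=4: u_4=257/420 ∈ [13/25, 4/5) → index 3
j=5: u_5=317/420 ∈ [13/25, 4/5) → index 3
j=6: u_6=377/420 ∈ [4/5, 1) → index 6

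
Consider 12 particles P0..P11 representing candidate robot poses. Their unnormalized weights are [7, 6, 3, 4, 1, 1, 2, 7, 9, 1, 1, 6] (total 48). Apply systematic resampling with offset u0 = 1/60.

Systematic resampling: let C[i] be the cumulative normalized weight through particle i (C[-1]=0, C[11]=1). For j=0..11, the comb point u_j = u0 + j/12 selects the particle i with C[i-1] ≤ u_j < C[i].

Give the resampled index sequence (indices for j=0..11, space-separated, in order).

0 0 1 1 3 4 7 7 8 8 9 11

C = [7/48, 13/48, 1/3, 5/12, 7/16, 11/24, 1/2, 31/48, 5/6, 41/48, 7/8, 1]
j=0: u_0=1/60 ∈ [0, 7/48) → index 0
j=1: u_1=1/10 ∈ [0, 7/48) → index 0
j=2: u_2=11/60 ∈ [7/48, 13/48) → index 1
j=3: u_3=4/15 ∈ [7/48, 13/48) → index 1
j=4: u_4=7/20 ∈ [1/3, 5/12) → index 3
j=5: u_5=13/30 ∈ [5/12, 7/16) → index 4
j=6: u_6=31/60 ∈ [1/2, 31/48) → index 7
j=7: u_7=3/5 ∈ [1/2, 31/48) → index 7
j=8: u_8=41/60 ∈ [31/48, 5/6) → index 8
j=9: u_9=23/30 ∈ [31/48, 5/6) → index 8
j=10: u_10=17/20 ∈ [5/6, 41/48) → index 9
j=11: u_11=14/15 ∈ [7/8, 1) → index 11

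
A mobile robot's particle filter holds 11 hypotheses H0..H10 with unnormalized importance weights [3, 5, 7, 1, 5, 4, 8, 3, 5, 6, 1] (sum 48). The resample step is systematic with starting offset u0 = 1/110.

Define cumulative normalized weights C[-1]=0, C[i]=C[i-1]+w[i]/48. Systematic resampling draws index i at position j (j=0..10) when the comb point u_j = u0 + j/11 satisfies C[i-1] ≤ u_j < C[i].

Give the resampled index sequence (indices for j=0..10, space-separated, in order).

C = [1/16, 1/6, 5/16, 1/3, 7/16, 25/48, 11/16, 3/4, 41/48, 47/48, 1]
j=0: u_0=1/110 ∈ [0, 1/16) → index 0
j=1: u_1=1/10 ∈ [1/16, 1/6) → index 1
j=2: u_2=21/110 ∈ [1/6, 5/16) → index 2
j=3: u_3=31/110 ∈ [1/6, 5/16) → index 2
j=4: u_4=41/110 ∈ [1/3, 7/16) → index 4
j=5: u_5=51/110 ∈ [7/16, 25/48) → index 5
j=6: u_6=61/110 ∈ [25/48, 11/16) → index 6
j=7: u_7=71/110 ∈ [25/48, 11/16) → index 6
j=8: u_8=81/110 ∈ [11/16, 3/4) → index 7
j=9: u_9=91/110 ∈ [3/4, 41/48) → index 8
j=10: u_10=101/110 ∈ [41/48, 47/48) → index 9

0 1 2 2 4 5 6 6 7 8 9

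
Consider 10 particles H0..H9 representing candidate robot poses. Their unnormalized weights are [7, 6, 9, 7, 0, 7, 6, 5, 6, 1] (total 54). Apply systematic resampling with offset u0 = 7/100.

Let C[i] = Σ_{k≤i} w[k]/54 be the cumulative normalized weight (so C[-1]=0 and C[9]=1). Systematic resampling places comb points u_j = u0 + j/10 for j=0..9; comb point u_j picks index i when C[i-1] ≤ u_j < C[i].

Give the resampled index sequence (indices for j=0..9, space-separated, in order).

0 1 2 2 3 5 6 6 7 8

C = [7/54, 13/54, 11/27, 29/54, 29/54, 2/3, 7/9, 47/54, 53/54, 1]
j=0: u_0=7/100 ∈ [0, 7/54) → index 0
j=1: u_1=17/100 ∈ [7/54, 13/54) → index 1
j=2: u_2=27/100 ∈ [13/54, 11/27) → index 2
j=3: u_3=37/100 ∈ [13/54, 11/27) → index 2
j=4: u_4=47/100 ∈ [11/27, 29/54) → index 3
j=5: u_5=57/100 ∈ [29/54, 2/3) → index 5
j=6: u_6=67/100 ∈ [2/3, 7/9) → index 6
j=7: u_7=77/100 ∈ [2/3, 7/9) → index 6
j=8: u_8=87/100 ∈ [7/9, 47/54) → index 7
j=9: u_9=97/100 ∈ [47/54, 53/54) → index 8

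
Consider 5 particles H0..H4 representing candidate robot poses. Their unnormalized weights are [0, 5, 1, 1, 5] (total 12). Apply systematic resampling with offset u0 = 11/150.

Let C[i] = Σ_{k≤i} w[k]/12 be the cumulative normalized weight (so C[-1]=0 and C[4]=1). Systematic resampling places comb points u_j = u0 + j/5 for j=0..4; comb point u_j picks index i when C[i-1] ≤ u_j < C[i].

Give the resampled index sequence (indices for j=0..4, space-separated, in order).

1 1 2 4 4

C = [0, 5/12, 1/2, 7/12, 1]
j=0: u_0=11/150 ∈ [0, 5/12) → index 1
j=1: u_1=41/150 ∈ [0, 5/12) → index 1
j=2: u_2=71/150 ∈ [5/12, 1/2) → index 2
j=3: u_3=101/150 ∈ [7/12, 1) → index 4
j=4: u_4=131/150 ∈ [7/12, 1) → index 4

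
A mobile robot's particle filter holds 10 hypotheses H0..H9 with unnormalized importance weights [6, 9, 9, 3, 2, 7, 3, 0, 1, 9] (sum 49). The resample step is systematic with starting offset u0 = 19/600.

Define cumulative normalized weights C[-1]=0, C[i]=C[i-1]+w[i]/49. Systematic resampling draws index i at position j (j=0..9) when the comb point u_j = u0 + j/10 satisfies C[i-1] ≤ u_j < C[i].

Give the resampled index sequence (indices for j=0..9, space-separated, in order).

C = [6/49, 15/49, 24/49, 27/49, 29/49, 36/49, 39/49, 39/49, 40/49, 1]
j=0: u_0=19/600 ∈ [0, 6/49) → index 0
j=1: u_1=79/600 ∈ [6/49, 15/49) → index 1
j=2: u_2=139/600 ∈ [6/49, 15/49) → index 1
j=3: u_3=199/600 ∈ [15/49, 24/49) → index 2
j=4: u_4=259/600 ∈ [15/49, 24/49) → index 2
j=5: u_5=319/600 ∈ [24/49, 27/49) → index 3
j=6: u_6=379/600 ∈ [29/49, 36/49) → index 5
j=7: u_7=439/600 ∈ [29/49, 36/49) → index 5
j=8: u_8=499/600 ∈ [40/49, 1) → index 9
j=9: u_9=559/600 ∈ [40/49, 1) → index 9

0 1 1 2 2 3 5 5 9 9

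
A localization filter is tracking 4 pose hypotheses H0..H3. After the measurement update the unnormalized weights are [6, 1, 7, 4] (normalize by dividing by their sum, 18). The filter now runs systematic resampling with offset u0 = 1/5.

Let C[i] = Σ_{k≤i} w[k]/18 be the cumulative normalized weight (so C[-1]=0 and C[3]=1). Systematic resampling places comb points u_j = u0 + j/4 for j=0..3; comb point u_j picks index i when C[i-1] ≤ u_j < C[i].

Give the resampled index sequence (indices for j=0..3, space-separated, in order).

0 2 2 3

C = [1/3, 7/18, 7/9, 1]
j=0: u_0=1/5 ∈ [0, 1/3) → index 0
j=1: u_1=9/20 ∈ [7/18, 7/9) → index 2
j=2: u_2=7/10 ∈ [7/18, 7/9) → index 2
j=3: u_3=19/20 ∈ [7/9, 1) → index 3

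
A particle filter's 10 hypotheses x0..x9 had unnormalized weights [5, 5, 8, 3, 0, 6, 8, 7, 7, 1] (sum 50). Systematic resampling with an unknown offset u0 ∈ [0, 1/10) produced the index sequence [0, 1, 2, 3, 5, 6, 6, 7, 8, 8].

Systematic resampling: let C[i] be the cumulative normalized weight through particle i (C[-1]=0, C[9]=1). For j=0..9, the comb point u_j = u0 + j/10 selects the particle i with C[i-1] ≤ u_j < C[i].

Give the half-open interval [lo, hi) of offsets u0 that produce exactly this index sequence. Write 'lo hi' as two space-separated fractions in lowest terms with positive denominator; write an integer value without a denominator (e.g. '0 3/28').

3/50 2/25

C = [1/10, 1/5, 9/25, 21/50, 21/50, 27/50, 7/10, 21/25, 49/50, 1]
j=0 picked index 0: u0 ∈ [0, 1/10)
j=1 picked index 1: u0 ∈ [0, 1/10)
j=2 picked index 2: u0 ∈ [0, 4/25)
j=3 picked index 3: u0 ∈ [3/50, 3/25)
j=4 picked index 5: u0 ∈ [1/50, 7/50)
j=5 picked index 6: u0 ∈ [1/25, 1/5)
j=6 picked index 6: u0 ∈ [-3/50, 1/10)
j=7 picked index 7: u0 ∈ [0, 7/50)
j=8 picked index 8: u0 ∈ [1/25, 9/50)
j=9 picked index 8: u0 ∈ [-3/50, 2/25)
intersection: [3/50, 2/25)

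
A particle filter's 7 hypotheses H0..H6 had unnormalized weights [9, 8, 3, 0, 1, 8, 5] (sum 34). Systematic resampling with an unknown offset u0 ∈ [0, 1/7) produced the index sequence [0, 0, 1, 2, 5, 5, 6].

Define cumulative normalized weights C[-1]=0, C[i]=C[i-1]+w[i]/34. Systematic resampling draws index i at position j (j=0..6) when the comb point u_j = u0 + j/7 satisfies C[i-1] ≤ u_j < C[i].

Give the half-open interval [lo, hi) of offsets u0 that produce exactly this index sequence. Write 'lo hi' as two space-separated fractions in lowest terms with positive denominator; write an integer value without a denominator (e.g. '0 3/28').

C = [9/34, 1/2, 10/17, 10/17, 21/34, 29/34, 1]
j=0 picked index 0: u0 ∈ [0, 9/34)
j=1 picked index 0: u0 ∈ [-1/7, 29/238)
j=2 picked index 1: u0 ∈ [-5/238, 3/14)
j=3 picked index 2: u0 ∈ [1/14, 19/119)
j=4 picked index 5: u0 ∈ [11/238, 67/238)
j=5 picked index 5: u0 ∈ [-23/238, 33/238)
j=6 picked index 6: u0 ∈ [-1/238, 1/7)
intersection: [1/14, 29/238)

1/14 29/238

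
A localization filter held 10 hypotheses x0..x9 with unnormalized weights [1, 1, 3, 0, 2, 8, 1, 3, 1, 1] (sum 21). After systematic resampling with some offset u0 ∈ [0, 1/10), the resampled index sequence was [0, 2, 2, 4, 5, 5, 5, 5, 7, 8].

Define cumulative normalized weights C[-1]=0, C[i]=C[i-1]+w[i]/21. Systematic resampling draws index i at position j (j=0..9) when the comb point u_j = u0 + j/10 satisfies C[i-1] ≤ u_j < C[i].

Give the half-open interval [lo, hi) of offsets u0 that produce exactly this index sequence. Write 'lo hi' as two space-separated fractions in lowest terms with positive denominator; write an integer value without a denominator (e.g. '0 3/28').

C = [1/21, 2/21, 5/21, 5/21, 1/3, 5/7, 16/21, 19/21, 20/21, 1]
j=0 picked index 0: u0 ∈ [0, 1/21)
j=1 picked index 2: u0 ∈ [-1/210, 29/210)
j=2 picked index 2: u0 ∈ [-11/105, 4/105)
j=3 picked index 4: u0 ∈ [-13/210, 1/30)
j=4 picked index 5: u0 ∈ [-1/15, 11/35)
j=5 picked index 5: u0 ∈ [-1/6, 3/14)
j=6 picked index 5: u0 ∈ [-4/15, 4/35)
j=7 picked index 5: u0 ∈ [-11/30, 1/70)
j=8 picked index 7: u0 ∈ [-4/105, 11/105)
j=9 picked index 8: u0 ∈ [1/210, 11/210)
intersection: [1/210, 1/70)

1/210 1/70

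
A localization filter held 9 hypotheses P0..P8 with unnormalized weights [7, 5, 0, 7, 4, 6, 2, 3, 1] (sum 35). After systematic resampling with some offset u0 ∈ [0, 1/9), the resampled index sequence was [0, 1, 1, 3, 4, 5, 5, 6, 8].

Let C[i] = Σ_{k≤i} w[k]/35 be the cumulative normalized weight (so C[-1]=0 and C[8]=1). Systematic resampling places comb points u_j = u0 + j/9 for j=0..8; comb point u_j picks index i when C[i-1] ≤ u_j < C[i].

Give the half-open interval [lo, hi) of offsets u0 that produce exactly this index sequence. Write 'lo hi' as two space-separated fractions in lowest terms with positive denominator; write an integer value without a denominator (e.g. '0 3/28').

32/315 34/315

C = [1/5, 12/35, 12/35, 19/35, 23/35, 29/35, 31/35, 34/35, 1]
j=0 picked index 0: u0 ∈ [0, 1/5)
j=1 picked index 1: u0 ∈ [4/45, 73/315)
j=2 picked index 1: u0 ∈ [-1/45, 38/315)
j=3 picked index 3: u0 ∈ [1/105, 22/105)
j=4 picked index 4: u0 ∈ [31/315, 67/315)
j=5 picked index 5: u0 ∈ [32/315, 86/315)
j=6 picked index 5: u0 ∈ [-1/105, 17/105)
j=7 picked index 6: u0 ∈ [16/315, 34/315)
j=8 picked index 8: u0 ∈ [26/315, 1/9)
intersection: [32/315, 34/315)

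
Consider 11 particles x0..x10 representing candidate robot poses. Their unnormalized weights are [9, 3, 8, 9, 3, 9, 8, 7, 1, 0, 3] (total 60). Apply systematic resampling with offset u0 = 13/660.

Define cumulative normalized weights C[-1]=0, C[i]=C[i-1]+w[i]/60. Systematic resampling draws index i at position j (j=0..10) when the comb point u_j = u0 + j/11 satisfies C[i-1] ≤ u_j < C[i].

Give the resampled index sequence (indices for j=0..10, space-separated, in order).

C = [3/20, 1/5, 1/3, 29/60, 8/15, 41/60, 49/60, 14/15, 19/20, 19/20, 1]
j=0: u_0=13/660 ∈ [0, 3/20) → index 0
j=1: u_1=73/660 ∈ [0, 3/20) → index 0
j=2: u_2=133/660 ∈ [1/5, 1/3) → index 2
j=3: u_3=193/660 ∈ [1/5, 1/3) → index 2
j=4: u_4=23/60 ∈ [1/3, 29/60) → index 3
j=5: u_5=313/660 ∈ [1/3, 29/60) → index 3
j=6: u_6=373/660 ∈ [8/15, 41/60) → index 5
j=7: u_7=433/660 ∈ [8/15, 41/60) → index 5
j=8: u_8=493/660 ∈ [41/60, 49/60) → index 6
j=9: u_9=553/660 ∈ [49/60, 14/15) → index 7
j=10: u_10=613/660 ∈ [49/60, 14/15) → index 7

0 0 2 2 3 3 5 5 6 7 7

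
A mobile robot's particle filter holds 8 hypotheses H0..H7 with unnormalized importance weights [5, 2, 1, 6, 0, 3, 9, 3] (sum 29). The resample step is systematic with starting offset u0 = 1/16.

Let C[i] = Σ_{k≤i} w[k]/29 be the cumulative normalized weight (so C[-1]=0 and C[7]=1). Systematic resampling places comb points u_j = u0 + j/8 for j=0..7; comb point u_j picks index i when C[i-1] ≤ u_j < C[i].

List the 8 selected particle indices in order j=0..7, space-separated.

C = [5/29, 7/29, 8/29, 14/29, 14/29, 17/29, 26/29, 1]
j=0: u_0=1/16 ∈ [0, 5/29) → index 0
j=1: u_1=3/16 ∈ [5/29, 7/29) → index 1
j=2: u_2=5/16 ∈ [8/29, 14/29) → index 3
j=3: u_3=7/16 ∈ [8/29, 14/29) → index 3
j=4: u_4=9/16 ∈ [14/29, 17/29) → index 5
j=5: u_5=11/16 ∈ [17/29, 26/29) → index 6
j=6: u_6=13/16 ∈ [17/29, 26/29) → index 6
j=7: u_7=15/16 ∈ [26/29, 1) → index 7

0 1 3 3 5 6 6 7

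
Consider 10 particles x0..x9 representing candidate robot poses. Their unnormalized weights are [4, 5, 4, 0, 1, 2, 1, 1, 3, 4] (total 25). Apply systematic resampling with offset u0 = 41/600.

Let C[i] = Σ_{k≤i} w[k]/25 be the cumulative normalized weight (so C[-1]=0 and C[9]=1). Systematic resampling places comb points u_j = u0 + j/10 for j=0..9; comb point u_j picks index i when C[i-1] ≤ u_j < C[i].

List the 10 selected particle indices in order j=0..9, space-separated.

C = [4/25, 9/25, 13/25, 13/25, 14/25, 16/25, 17/25, 18/25, 21/25, 1]
j=0: u_0=41/600 ∈ [0, 4/25) → index 0
j=1: u_1=101/600 ∈ [4/25, 9/25) → index 1
j=2: u_2=161/600 ∈ [4/25, 9/25) → index 1
j=3: u_3=221/600 ∈ [9/25, 13/25) → index 2
j=4: u_4=281/600 ∈ [9/25, 13/25) → index 2
j=5: u_5=341/600 ∈ [14/25, 16/25) → index 5
j=6: u_6=401/600 ∈ [16/25, 17/25) → index 6
j=7: u_7=461/600 ∈ [18/25, 21/25) → index 8
j=8: u_8=521/600 ∈ [21/25, 1) → index 9
j=9: u_9=581/600 ∈ [21/25, 1) → index 9

0 1 1 2 2 5 6 8 9 9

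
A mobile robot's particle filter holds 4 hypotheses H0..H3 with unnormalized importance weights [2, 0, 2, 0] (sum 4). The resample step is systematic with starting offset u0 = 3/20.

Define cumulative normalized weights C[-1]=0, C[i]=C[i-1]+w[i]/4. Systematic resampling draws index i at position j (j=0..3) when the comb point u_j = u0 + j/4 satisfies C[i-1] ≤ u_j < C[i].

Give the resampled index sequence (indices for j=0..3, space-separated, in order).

C = [1/2, 1/2, 1, 1]
j=0: u_0=3/20 ∈ [0, 1/2) → index 0
j=1: u_1=2/5 ∈ [0, 1/2) → index 0
j=2: u_2=13/20 ∈ [1/2, 1) → index 2
j=3: u_3=9/10 ∈ [1/2, 1) → index 2

0 0 2 2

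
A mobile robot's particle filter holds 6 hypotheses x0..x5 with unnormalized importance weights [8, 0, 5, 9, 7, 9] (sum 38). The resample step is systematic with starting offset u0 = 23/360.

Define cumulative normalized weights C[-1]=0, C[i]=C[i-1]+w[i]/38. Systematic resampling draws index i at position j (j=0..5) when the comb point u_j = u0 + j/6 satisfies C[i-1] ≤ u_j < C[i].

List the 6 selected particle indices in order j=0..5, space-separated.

C = [4/19, 4/19, 13/38, 11/19, 29/38, 1]
j=0: u_0=23/360 ∈ [0, 4/19) → index 0
j=1: u_1=83/360 ∈ [4/19, 13/38) → index 2
j=2: u_2=143/360 ∈ [13/38, 11/19) → index 3
j=3: u_3=203/360 ∈ [13/38, 11/19) → index 3
j=4: u_4=263/360 ∈ [11/19, 29/38) → index 4
j=5: u_5=323/360 ∈ [29/38, 1) → index 5

0 2 3 3 4 5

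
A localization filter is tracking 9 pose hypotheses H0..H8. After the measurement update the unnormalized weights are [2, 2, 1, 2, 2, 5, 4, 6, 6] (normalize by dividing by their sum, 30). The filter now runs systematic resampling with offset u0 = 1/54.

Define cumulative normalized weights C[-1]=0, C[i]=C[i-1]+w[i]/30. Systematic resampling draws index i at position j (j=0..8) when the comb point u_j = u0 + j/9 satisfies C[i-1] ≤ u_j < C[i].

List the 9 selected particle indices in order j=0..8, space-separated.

0 1 4 5 5 6 7 7 8

C = [1/15, 2/15, 1/6, 7/30, 3/10, 7/15, 3/5, 4/5, 1]
j=0: u_0=1/54 ∈ [0, 1/15) → index 0
j=1: u_1=7/54 ∈ [1/15, 2/15) → index 1
j=2: u_2=13/54 ∈ [7/30, 3/10) → index 4
j=3: u_3=19/54 ∈ [3/10, 7/15) → index 5
j=4: u_4=25/54 ∈ [3/10, 7/15) → index 5
j=5: u_5=31/54 ∈ [7/15, 3/5) → index 6
j=6: u_6=37/54 ∈ [3/5, 4/5) → index 7
j=7: u_7=43/54 ∈ [3/5, 4/5) → index 7
j=8: u_8=49/54 ∈ [4/5, 1) → index 8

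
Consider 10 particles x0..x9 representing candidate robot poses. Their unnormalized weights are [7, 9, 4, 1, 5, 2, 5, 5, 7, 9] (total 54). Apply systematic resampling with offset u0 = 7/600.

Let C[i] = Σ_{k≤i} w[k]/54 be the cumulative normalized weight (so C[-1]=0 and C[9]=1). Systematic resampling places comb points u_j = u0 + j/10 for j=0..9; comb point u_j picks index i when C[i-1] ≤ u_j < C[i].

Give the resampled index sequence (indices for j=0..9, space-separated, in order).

C = [7/54, 8/27, 10/27, 7/18, 13/27, 14/27, 11/18, 19/27, 5/6, 1]
j=0: u_0=7/600 ∈ [0, 7/54) → index 0
j=1: u_1=67/600 ∈ [0, 7/54) → index 0
j=2: u_2=127/600 ∈ [7/54, 8/27) → index 1
j=3: u_3=187/600 ∈ [8/27, 10/27) → index 2
j=4: u_4=247/600 ∈ [7/18, 13/27) → index 4
j=5: u_5=307/600 ∈ [13/27, 14/27) → index 5
j=6: u_6=367/600 ∈ [11/18, 19/27) → index 7
j=7: u_7=427/600 ∈ [19/27, 5/6) → index 8
j=8: u_8=487/600 ∈ [19/27, 5/6) → index 8
j=9: u_9=547/600 ∈ [5/6, 1) → index 9

0 0 1 2 4 5 7 8 8 9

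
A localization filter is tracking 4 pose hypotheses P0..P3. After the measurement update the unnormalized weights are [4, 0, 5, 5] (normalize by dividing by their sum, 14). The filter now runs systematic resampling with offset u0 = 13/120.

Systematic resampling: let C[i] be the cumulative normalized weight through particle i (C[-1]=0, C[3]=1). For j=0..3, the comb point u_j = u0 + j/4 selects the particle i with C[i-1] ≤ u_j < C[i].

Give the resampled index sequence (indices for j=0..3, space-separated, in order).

0 2 2 3

C = [2/7, 2/7, 9/14, 1]
j=0: u_0=13/120 ∈ [0, 2/7) → index 0
j=1: u_1=43/120 ∈ [2/7, 9/14) → index 2
j=2: u_2=73/120 ∈ [2/7, 9/14) → index 2
j=3: u_3=103/120 ∈ [9/14, 1) → index 3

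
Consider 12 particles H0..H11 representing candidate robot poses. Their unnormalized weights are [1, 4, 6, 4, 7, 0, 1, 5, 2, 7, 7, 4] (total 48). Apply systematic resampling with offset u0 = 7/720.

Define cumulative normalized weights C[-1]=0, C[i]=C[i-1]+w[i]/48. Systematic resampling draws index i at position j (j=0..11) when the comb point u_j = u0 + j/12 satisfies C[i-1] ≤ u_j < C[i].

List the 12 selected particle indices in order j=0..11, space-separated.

C = [1/48, 5/48, 11/48, 5/16, 11/24, 11/24, 23/48, 7/12, 5/8, 37/48, 11/12, 1]
j=0: u_0=7/720 ∈ [0, 1/48) → index 0
j=1: u_1=67/720 ∈ [1/48, 5/48) → index 1
j=2: u_2=127/720 ∈ [5/48, 11/48) → index 2
j=3: u_3=187/720 ∈ [11/48, 5/16) → index 3
j=4: u_4=247/720 ∈ [5/16, 11/24) → index 4
j=5: u_5=307/720 ∈ [5/16, 11/24) → index 4
j=6: u_6=367/720 ∈ [23/48, 7/12) → index 7
j=7: u_7=427/720 ∈ [7/12, 5/8) → index 8
j=8: u_8=487/720 ∈ [5/8, 37/48) → index 9
j=9: u_9=547/720 ∈ [5/8, 37/48) → index 9
j=10: u_10=607/720 ∈ [37/48, 11/12) → index 10
j=11: u_11=667/720 ∈ [11/12, 1) → index 11

0 1 2 3 4 4 7 8 9 9 10 11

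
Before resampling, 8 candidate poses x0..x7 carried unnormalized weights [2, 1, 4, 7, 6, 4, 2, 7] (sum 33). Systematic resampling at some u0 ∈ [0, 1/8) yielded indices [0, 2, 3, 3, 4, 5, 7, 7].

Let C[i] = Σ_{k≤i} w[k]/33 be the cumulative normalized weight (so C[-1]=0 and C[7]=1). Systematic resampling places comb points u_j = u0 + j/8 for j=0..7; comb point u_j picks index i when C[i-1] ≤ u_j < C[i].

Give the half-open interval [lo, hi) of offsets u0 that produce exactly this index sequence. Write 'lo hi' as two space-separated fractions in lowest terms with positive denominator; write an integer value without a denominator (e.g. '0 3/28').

C = [2/33, 1/11, 7/33, 14/33, 20/33, 8/11, 26/33, 1]
j=0 picked index 0: u0 ∈ [0, 2/33)
j=1 picked index 2: u0 ∈ [-3/88, 23/264)
j=2 picked index 3: u0 ∈ [-5/132, 23/132)
j=3 picked index 3: u0 ∈ [-43/264, 13/264)
j=4 picked index 4: u0 ∈ [-5/66, 7/66)
j=5 picked index 5: u0 ∈ [-5/264, 9/88)
j=6 picked index 7: u0 ∈ [5/132, 1/4)
j=7 picked index 7: u0 ∈ [-23/264, 1/8)
intersection: [5/132, 13/264)

5/132 13/264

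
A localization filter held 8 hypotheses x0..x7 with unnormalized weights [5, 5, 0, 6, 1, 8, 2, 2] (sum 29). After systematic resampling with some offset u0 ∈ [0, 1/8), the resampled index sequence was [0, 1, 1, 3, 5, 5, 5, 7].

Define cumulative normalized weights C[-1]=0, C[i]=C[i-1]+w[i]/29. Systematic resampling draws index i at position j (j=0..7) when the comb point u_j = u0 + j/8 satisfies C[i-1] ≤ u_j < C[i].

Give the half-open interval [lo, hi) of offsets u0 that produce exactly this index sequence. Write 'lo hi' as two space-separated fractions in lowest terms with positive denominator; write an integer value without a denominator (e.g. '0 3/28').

C = [5/29, 10/29, 10/29, 16/29, 17/29, 25/29, 27/29, 1]
j=0 picked index 0: u0 ∈ [0, 5/29)
j=1 picked index 1: u0 ∈ [11/232, 51/232)
j=2 picked index 1: u0 ∈ [-9/116, 11/116)
j=3 picked index 3: u0 ∈ [-7/232, 41/232)
j=4 picked index 5: u0 ∈ [5/58, 21/58)
j=5 picked index 5: u0 ∈ [-9/232, 55/232)
j=6 picked index 5: u0 ∈ [-19/116, 13/116)
j=7 picked index 7: u0 ∈ [13/232, 1/8)
intersection: [5/58, 11/116)

5/58 11/116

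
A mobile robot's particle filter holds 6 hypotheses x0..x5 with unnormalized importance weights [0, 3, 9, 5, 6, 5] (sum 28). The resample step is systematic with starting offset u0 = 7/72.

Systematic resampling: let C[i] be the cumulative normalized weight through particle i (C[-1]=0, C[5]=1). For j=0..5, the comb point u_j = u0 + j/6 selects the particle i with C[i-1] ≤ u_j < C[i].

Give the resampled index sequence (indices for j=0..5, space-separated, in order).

C = [0, 3/28, 3/7, 17/28, 23/28, 1]
j=0: u_0=7/72 ∈ [0, 3/28) → index 1
j=1: u_1=19/72 ∈ [3/28, 3/7) → index 2
j=2: u_2=31/72 ∈ [3/7, 17/28) → index 3
j=3: u_3=43/72 ∈ [3/7, 17/28) → index 3
j=4: u_4=55/72 ∈ [17/28, 23/28) → index 4
j=5: u_5=67/72 ∈ [23/28, 1) → index 5

1 2 3 3 4 5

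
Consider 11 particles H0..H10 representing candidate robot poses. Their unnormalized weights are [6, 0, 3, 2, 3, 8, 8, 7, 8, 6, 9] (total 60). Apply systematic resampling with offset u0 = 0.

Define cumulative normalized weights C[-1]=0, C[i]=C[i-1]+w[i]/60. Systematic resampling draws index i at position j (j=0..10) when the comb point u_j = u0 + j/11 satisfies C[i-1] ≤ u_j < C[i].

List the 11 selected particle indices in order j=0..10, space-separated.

C = [1/10, 1/10, 3/20, 11/60, 7/30, 11/30, 1/2, 37/60, 3/4, 17/20, 1]
j=0: u_0=0 ∈ [0, 1/10) → index 0
j=1: u_1=1/11 ∈ [0, 1/10) → index 0
j=2: u_2=2/11 ∈ [3/20, 11/60) → index 3
j=3: u_3=3/11 ∈ [7/30, 11/30) → index 5
j=4: u_4=4/11 ∈ [7/30, 11/30) → index 5
j=5: u_5=5/11 ∈ [11/30, 1/2) → index 6
j=6: u_6=6/11 ∈ [1/2, 37/60) → index 7
j=7: u_7=7/11 ∈ [37/60, 3/4) → index 8
j=8: u_8=8/11 ∈ [37/60, 3/4) → index 8
j=9: u_9=9/11 ∈ [3/4, 17/20) → index 9
j=10: u_10=10/11 ∈ [17/20, 1) → index 10

0 0 3 5 5 6 7 8 8 9 10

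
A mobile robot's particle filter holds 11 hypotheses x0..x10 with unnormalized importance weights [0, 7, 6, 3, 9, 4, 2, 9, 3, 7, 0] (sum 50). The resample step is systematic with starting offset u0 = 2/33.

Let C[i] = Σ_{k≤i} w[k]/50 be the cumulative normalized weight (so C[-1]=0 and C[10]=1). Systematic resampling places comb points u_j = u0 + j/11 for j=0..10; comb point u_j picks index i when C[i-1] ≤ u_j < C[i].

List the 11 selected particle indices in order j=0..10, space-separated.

C = [0, 7/50, 13/50, 8/25, 1/2, 29/50, 31/50, 4/5, 43/50, 1, 1]
j=0: u_0=2/33 ∈ [0, 7/50) → index 1
j=1: u_1=5/33 ∈ [7/50, 13/50) → index 2
j=2: u_2=8/33 ∈ [7/50, 13/50) → index 2
j=3: u_3=1/3 ∈ [8/25, 1/2) → index 4
j=4: u_4=14/33 ∈ [8/25, 1/2) → index 4
j=5: u_5=17/33 ∈ [1/2, 29/50) → index 5
j=6: u_6=20/33 ∈ [29/50, 31/50) → index 6
j=7: u_7=23/33 ∈ [31/50, 4/5) → index 7
j=8: u_8=26/33 ∈ [31/50, 4/5) → index 7
j=9: u_9=29/33 ∈ [43/50, 1) → index 9
j=10: u_10=32/33 ∈ [43/50, 1) → index 9

1 2 2 4 4 5 6 7 7 9 9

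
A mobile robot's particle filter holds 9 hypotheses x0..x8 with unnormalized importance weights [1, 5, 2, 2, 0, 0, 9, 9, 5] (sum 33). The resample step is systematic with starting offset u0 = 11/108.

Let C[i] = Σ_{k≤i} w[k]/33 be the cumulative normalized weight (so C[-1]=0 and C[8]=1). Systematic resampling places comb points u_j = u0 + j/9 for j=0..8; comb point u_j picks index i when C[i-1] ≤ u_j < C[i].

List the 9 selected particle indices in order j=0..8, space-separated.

1 2 6 6 6 7 7 8 8

C = [1/33, 2/11, 8/33, 10/33, 10/33, 10/33, 19/33, 28/33, 1]
j=0: u_0=11/108 ∈ [1/33, 2/11) → index 1
j=1: u_1=23/108 ∈ [2/11, 8/33) → index 2
j=2: u_2=35/108 ∈ [10/33, 19/33) → index 6
j=3: u_3=47/108 ∈ [10/33, 19/33) → index 6
j=4: u_4=59/108 ∈ [10/33, 19/33) → index 6
j=5: u_5=71/108 ∈ [19/33, 28/33) → index 7
j=6: u_6=83/108 ∈ [19/33, 28/33) → index 7
j=7: u_7=95/108 ∈ [28/33, 1) → index 8
j=8: u_8=107/108 ∈ [28/33, 1) → index 8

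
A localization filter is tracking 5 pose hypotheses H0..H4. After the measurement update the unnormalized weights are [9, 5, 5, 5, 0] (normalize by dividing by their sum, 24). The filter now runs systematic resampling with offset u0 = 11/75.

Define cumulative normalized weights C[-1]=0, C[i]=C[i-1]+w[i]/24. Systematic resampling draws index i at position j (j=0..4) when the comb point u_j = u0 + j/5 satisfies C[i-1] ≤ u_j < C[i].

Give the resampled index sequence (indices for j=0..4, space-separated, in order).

C = [3/8, 7/12, 19/24, 1, 1]
j=0: u_0=11/75 ∈ [0, 3/8) → index 0
j=1: u_1=26/75 ∈ [0, 3/8) → index 0
j=2: u_2=41/75 ∈ [3/8, 7/12) → index 1
j=3: u_3=56/75 ∈ [7/12, 19/24) → index 2
j=4: u_4=71/75 ∈ [19/24, 1) → index 3

0 0 1 2 3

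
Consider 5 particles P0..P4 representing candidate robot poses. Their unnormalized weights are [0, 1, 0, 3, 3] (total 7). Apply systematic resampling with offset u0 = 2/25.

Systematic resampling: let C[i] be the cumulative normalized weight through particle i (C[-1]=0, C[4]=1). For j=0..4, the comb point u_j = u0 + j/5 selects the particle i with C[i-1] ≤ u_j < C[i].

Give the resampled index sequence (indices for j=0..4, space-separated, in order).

1 3 3 4 4

C = [0, 1/7, 1/7, 4/7, 1]
j=0: u_0=2/25 ∈ [0, 1/7) → index 1
j=1: u_1=7/25 ∈ [1/7, 4/7) → index 3
j=2: u_2=12/25 ∈ [1/7, 4/7) → index 3
j=3: u_3=17/25 ∈ [4/7, 1) → index 4
j=4: u_4=22/25 ∈ [4/7, 1) → index 4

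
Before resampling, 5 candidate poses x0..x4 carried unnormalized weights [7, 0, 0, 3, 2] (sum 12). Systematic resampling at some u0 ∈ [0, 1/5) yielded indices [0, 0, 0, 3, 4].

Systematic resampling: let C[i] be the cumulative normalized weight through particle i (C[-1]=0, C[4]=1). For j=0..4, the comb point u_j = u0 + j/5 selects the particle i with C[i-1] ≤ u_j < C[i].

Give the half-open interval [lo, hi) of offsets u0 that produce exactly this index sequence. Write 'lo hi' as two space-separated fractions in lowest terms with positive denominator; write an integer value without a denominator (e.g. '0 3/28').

1/30 11/60

C = [7/12, 7/12, 7/12, 5/6, 1]
j=0 picked index 0: u0 ∈ [0, 7/12)
j=1 picked index 0: u0 ∈ [-1/5, 23/60)
j=2 picked index 0: u0 ∈ [-2/5, 11/60)
j=3 picked index 3: u0 ∈ [-1/60, 7/30)
j=4 picked index 4: u0 ∈ [1/30, 1/5)
intersection: [1/30, 11/60)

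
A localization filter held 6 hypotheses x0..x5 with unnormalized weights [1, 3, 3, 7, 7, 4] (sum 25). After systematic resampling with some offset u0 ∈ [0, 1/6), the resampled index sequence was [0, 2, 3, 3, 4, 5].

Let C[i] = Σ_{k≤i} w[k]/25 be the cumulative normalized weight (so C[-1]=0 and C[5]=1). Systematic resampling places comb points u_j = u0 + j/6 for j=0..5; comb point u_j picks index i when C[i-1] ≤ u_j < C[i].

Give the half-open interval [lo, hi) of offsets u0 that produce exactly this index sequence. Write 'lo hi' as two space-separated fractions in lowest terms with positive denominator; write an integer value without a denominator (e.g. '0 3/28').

C = [1/25, 4/25, 7/25, 14/25, 21/25, 1]
j=0 picked index 0: u0 ∈ [0, 1/25)
j=1 picked index 2: u0 ∈ [-1/150, 17/150)
j=2 picked index 3: u0 ∈ [-4/75, 17/75)
j=3 picked index 3: u0 ∈ [-11/50, 3/50)
j=4 picked index 4: u0 ∈ [-8/75, 13/75)
j=5 picked index 5: u0 ∈ [1/150, 1/6)
intersection: [1/150, 1/25)

1/150 1/25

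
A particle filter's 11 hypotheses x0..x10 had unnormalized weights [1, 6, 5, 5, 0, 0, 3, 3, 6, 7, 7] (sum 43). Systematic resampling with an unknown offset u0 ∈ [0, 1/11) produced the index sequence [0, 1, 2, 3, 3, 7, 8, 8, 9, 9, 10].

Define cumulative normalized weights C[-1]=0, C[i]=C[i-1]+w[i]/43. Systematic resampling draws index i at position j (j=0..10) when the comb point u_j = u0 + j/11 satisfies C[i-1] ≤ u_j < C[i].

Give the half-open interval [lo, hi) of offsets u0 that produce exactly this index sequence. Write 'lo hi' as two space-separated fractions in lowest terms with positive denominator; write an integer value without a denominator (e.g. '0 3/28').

C = [1/43, 7/43, 12/43, 17/43, 17/43, 17/43, 20/43, 23/43, 29/43, 36/43, 1]
j=0 picked index 0: u0 ∈ [0, 1/43)
j=1 picked index 1: u0 ∈ [-32/473, 34/473)
j=2 picked index 2: u0 ∈ [-9/473, 46/473)
j=3 picked index 3: u0 ∈ [3/473, 58/473)
j=4 picked index 3: u0 ∈ [-40/473, 15/473)
j=5 picked index 7: u0 ∈ [5/473, 38/473)
j=6 picked index 8: u0 ∈ [-5/473, 61/473)
j=7 picked index 8: u0 ∈ [-48/473, 18/473)
j=8 picked index 9: u0 ∈ [-25/473, 52/473)
j=9 picked index 9: u0 ∈ [-68/473, 9/473)
j=10 picked index 10: u0 ∈ [-34/473, 1/11)
intersection: [5/473, 9/473)

5/473 9/473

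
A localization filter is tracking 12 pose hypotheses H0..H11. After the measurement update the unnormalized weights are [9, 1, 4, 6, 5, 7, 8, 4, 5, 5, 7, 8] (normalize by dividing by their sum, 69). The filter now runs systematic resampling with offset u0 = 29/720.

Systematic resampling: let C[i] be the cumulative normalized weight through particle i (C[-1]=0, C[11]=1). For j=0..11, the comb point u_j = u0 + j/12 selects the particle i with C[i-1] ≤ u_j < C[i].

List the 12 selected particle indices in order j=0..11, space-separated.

0 0 3 4 5 5 6 7 8 10 10 11

C = [3/23, 10/69, 14/69, 20/69, 25/69, 32/69, 40/69, 44/69, 49/69, 18/23, 61/69, 1]
j=0: u_0=29/720 ∈ [0, 3/23) → index 0
j=1: u_1=89/720 ∈ [0, 3/23) → index 0
j=2: u_2=149/720 ∈ [14/69, 20/69) → index 3
j=3: u_3=209/720 ∈ [20/69, 25/69) → index 4
j=4: u_4=269/720 ∈ [25/69, 32/69) → index 5
j=5: u_5=329/720 ∈ [25/69, 32/69) → index 5
j=6: u_6=389/720 ∈ [32/69, 40/69) → index 6
j=7: u_7=449/720 ∈ [40/69, 44/69) → index 7
j=8: u_8=509/720 ∈ [44/69, 49/69) → index 8
j=9: u_9=569/720 ∈ [18/23, 61/69) → index 10
j=10: u_10=629/720 ∈ [18/23, 61/69) → index 10
j=11: u_11=689/720 ∈ [61/69, 1) → index 11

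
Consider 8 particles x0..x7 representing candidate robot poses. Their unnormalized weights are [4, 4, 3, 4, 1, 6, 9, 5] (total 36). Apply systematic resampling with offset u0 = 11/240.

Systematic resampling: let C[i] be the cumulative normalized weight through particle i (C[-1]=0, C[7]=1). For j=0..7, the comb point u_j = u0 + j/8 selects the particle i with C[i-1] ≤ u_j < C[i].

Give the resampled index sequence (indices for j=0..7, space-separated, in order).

C = [1/9, 2/9, 11/36, 5/12, 4/9, 11/18, 31/36, 1]
j=0: u_0=11/240 ∈ [0, 1/9) → index 0
j=1: u_1=41/240 ∈ [1/9, 2/9) → index 1
j=2: u_2=71/240 ∈ [2/9, 11/36) → index 2
j=3: u_3=101/240 ∈ [5/12, 4/9) → index 4
j=4: u_4=131/240 ∈ [4/9, 11/18) → index 5
j=5: u_5=161/240 ∈ [11/18, 31/36) → index 6
j=6: u_6=191/240 ∈ [11/18, 31/36) → index 6
j=7: u_7=221/240 ∈ [31/36, 1) → index 7

0 1 2 4 5 6 6 7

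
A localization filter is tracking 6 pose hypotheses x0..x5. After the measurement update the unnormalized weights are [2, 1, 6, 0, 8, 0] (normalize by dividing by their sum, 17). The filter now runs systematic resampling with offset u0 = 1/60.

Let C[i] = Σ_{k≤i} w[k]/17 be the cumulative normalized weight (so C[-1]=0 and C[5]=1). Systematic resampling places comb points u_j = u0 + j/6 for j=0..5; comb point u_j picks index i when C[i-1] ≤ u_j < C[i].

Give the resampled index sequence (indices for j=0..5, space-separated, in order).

0 2 2 2 4 4

C = [2/17, 3/17, 9/17, 9/17, 1, 1]
j=0: u_0=1/60 ∈ [0, 2/17) → index 0
j=1: u_1=11/60 ∈ [3/17, 9/17) → index 2
j=2: u_2=7/20 ∈ [3/17, 9/17) → index 2
j=3: u_3=31/60 ∈ [3/17, 9/17) → index 2
j=4: u_4=41/60 ∈ [9/17, 1) → index 4
j=5: u_5=17/20 ∈ [9/17, 1) → index 4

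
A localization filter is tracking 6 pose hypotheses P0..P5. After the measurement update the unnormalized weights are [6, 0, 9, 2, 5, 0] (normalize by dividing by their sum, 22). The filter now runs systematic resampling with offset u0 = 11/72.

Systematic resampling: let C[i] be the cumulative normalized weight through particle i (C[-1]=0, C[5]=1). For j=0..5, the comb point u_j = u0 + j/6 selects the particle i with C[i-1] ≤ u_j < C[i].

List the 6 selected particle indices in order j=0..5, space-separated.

C = [3/11, 3/11, 15/22, 17/22, 1, 1]
j=0: u_0=11/72 ∈ [0, 3/11) → index 0
j=1: u_1=23/72 ∈ [3/11, 15/22) → index 2
j=2: u_2=35/72 ∈ [3/11, 15/22) → index 2
j=3: u_3=47/72 ∈ [3/11, 15/22) → index 2
j=4: u_4=59/72 ∈ [17/22, 1) → index 4
j=5: u_5=71/72 ∈ [17/22, 1) → index 4

0 2 2 2 4 4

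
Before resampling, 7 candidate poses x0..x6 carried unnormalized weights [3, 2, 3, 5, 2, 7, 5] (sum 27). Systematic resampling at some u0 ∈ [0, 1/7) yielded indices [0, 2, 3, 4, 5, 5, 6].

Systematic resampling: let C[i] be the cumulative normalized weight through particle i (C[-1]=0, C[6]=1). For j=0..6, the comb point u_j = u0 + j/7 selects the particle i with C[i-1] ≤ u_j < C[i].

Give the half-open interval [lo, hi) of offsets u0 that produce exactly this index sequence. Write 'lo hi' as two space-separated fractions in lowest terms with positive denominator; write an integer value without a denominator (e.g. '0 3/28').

10/189 19/189

C = [1/9, 5/27, 8/27, 13/27, 5/9, 22/27, 1]
j=0 picked index 0: u0 ∈ [0, 1/9)
j=1 picked index 2: u0 ∈ [8/189, 29/189)
j=2 picked index 3: u0 ∈ [2/189, 37/189)
j=3 picked index 4: u0 ∈ [10/189, 8/63)
j=4 picked index 5: u0 ∈ [-1/63, 46/189)
j=5 picked index 5: u0 ∈ [-10/63, 19/189)
j=6 picked index 6: u0 ∈ [-8/189, 1/7)
intersection: [10/189, 19/189)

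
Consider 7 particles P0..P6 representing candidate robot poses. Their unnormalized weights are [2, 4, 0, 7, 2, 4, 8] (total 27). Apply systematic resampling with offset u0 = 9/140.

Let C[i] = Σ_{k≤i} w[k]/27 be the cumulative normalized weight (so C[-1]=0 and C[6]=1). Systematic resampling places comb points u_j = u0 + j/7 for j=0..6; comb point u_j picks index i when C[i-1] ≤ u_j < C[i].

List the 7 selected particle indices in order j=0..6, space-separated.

0 1 3 4 5 6 6

C = [2/27, 2/9, 2/9, 13/27, 5/9, 19/27, 1]
j=0: u_0=9/140 ∈ [0, 2/27) → index 0
j=1: u_1=29/140 ∈ [2/27, 2/9) → index 1
j=2: u_2=7/20 ∈ [2/9, 13/27) → index 3
j=3: u_3=69/140 ∈ [13/27, 5/9) → index 4
j=4: u_4=89/140 ∈ [5/9, 19/27) → index 5
j=5: u_5=109/140 ∈ [19/27, 1) → index 6
j=6: u_6=129/140 ∈ [19/27, 1) → index 6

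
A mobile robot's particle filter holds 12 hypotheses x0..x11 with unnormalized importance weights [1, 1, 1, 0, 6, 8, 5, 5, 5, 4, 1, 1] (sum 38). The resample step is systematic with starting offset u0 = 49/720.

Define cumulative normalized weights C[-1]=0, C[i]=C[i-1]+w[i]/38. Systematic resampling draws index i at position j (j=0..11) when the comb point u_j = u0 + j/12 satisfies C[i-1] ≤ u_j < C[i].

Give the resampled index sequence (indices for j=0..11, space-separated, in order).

2 4 4 5 5 6 6 7 8 8 9 11

C = [1/38, 1/19, 3/38, 3/38, 9/38, 17/38, 11/19, 27/38, 16/19, 18/19, 37/38, 1]
j=0: u_0=49/720 ∈ [1/19, 3/38) → index 2
j=1: u_1=109/720 ∈ [3/38, 9/38) → index 4
j=2: u_2=169/720 ∈ [3/38, 9/38) → index 4
j=3: u_3=229/720 ∈ [9/38, 17/38) → index 5
j=4: u_4=289/720 ∈ [9/38, 17/38) → index 5
j=5: u_5=349/720 ∈ [17/38, 11/19) → index 6
j=6: u_6=409/720 ∈ [17/38, 11/19) → index 6
j=7: u_7=469/720 ∈ [11/19, 27/38) → index 7
j=8: u_8=529/720 ∈ [27/38, 16/19) → index 8
j=9: u_9=589/720 ∈ [27/38, 16/19) → index 8
j=10: u_10=649/720 ∈ [16/19, 18/19) → index 9
j=11: u_11=709/720 ∈ [37/38, 1) → index 11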